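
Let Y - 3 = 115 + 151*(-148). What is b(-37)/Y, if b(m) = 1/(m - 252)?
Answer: 1/6424470 ≈ 1.5565e-7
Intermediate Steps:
b(m) = 1/(-252 + m)
Y = -22230 (Y = 3 + (115 + 151*(-148)) = 3 + (115 - 22348) = 3 - 22233 = -22230)
b(-37)/Y = 1/(-252 - 37*(-22230)) = -1/22230/(-289) = -1/289*(-1/22230) = 1/6424470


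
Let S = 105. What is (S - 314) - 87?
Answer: -296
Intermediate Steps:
(S - 314) - 87 = (105 - 314) - 87 = -209 - 87 = -296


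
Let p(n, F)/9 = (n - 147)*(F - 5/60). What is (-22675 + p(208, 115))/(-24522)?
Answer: -161657/98088 ≈ -1.6481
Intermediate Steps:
p(n, F) = 9*(-147 + n)*(-1/12 + F) (p(n, F) = 9*((n - 147)*(F - 5/60)) = 9*((-147 + n)*(F - 5*1/60)) = 9*((-147 + n)*(F - 1/12)) = 9*((-147 + n)*(-1/12 + F)) = 9*(-147 + n)*(-1/12 + F))
(-22675 + p(208, 115))/(-24522) = (-22675 + (441/4 - 1323*115 - 3/4*208 + 9*115*208))/(-24522) = (-22675 + (441/4 - 152145 - 156 + 215280))*(-1/24522) = (-22675 + 252357/4)*(-1/24522) = (161657/4)*(-1/24522) = -161657/98088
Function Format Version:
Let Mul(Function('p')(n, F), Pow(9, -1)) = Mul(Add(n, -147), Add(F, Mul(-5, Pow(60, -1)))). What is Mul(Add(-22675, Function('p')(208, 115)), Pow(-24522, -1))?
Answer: Rational(-161657, 98088) ≈ -1.6481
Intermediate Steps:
Function('p')(n, F) = Mul(9, Add(-147, n), Add(Rational(-1, 12), F)) (Function('p')(n, F) = Mul(9, Mul(Add(n, -147), Add(F, Mul(-5, Pow(60, -1))))) = Mul(9, Mul(Add(-147, n), Add(F, Mul(-5, Rational(1, 60))))) = Mul(9, Mul(Add(-147, n), Add(F, Rational(-1, 12)))) = Mul(9, Mul(Add(-147, n), Add(Rational(-1, 12), F))) = Mul(9, Add(-147, n), Add(Rational(-1, 12), F)))
Mul(Add(-22675, Function('p')(208, 115)), Pow(-24522, -1)) = Mul(Add(-22675, Add(Rational(441, 4), Mul(-1323, 115), Mul(Rational(-3, 4), 208), Mul(9, 115, 208))), Pow(-24522, -1)) = Mul(Add(-22675, Add(Rational(441, 4), -152145, -156, 215280)), Rational(-1, 24522)) = Mul(Add(-22675, Rational(252357, 4)), Rational(-1, 24522)) = Mul(Rational(161657, 4), Rational(-1, 24522)) = Rational(-161657, 98088)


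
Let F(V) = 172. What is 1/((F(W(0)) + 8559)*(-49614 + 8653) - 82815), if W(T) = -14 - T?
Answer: -1/357713306 ≈ -2.7955e-9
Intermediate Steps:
1/((F(W(0)) + 8559)*(-49614 + 8653) - 82815) = 1/((172 + 8559)*(-49614 + 8653) - 82815) = 1/(8731*(-40961) - 82815) = 1/(-357630491 - 82815) = 1/(-357713306) = -1/357713306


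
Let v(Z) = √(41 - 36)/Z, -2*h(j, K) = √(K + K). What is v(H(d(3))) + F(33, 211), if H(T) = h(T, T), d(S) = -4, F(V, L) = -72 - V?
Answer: -105 + I*√10/2 ≈ -105.0 + 1.5811*I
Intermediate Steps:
h(j, K) = -√2*√K/2 (h(j, K) = -√(K + K)/2 = -√2*√K/2)
H(T) = -√2*√T/2
v(Z) = √5/Z
v(H(d(3))) + F(33, 211) = √5/((-√2*√(-4)/2)) + (-72 - 1*33) = √5/((-√2*2*I/2)) + (-72 - 33) = √5/((-I*√2)) - 105 = √5*(I*√2/2) - 105 = I*√10/2 - 105 = -105 + I*√10/2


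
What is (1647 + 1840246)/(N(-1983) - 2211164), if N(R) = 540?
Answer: -1841893/2210624 ≈ -0.83320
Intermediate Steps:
(1647 + 1840246)/(N(-1983) - 2211164) = (1647 + 1840246)/(540 - 2211164) = 1841893/(-2210624) = 1841893*(-1/2210624) = -1841893/2210624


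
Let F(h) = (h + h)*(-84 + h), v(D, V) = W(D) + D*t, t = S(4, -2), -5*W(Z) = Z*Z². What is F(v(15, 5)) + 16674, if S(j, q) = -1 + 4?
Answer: 916314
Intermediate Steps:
S(j, q) = 3
W(Z) = -Z³/5 (W(Z) = -Z*Z²/5 = -Z³/5)
t = 3
v(D, V) = 3*D - D³/5 (v(D, V) = -D³/5 + D*3 = -D³/5 + 3*D = 3*D - D³/5)
F(h) = 2*h*(-84 + h) (F(h) = (2*h)*(-84 + h) = 2*h*(-84 + h))
F(v(15, 5)) + 16674 = 2*((⅕)*15*(15 - 1*15²))*(-84 + (⅕)*15*(15 - 1*15²)) + 16674 = 2*((⅕)*15*(15 - 1*225))*(-84 + (⅕)*15*(15 - 1*225)) + 16674 = 2*((⅕)*15*(15 - 225))*(-84 + (⅕)*15*(15 - 225)) + 16674 = 2*((⅕)*15*(-210))*(-84 + (⅕)*15*(-210)) + 16674 = 2*(-630)*(-84 - 630) + 16674 = 2*(-630)*(-714) + 16674 = 899640 + 16674 = 916314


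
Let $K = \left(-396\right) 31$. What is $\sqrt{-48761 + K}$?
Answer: $i \sqrt{61037} \approx 247.06 i$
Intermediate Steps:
$K = -12276$
$\sqrt{-48761 + K} = \sqrt{-48761 - 12276} = \sqrt{-61037} = i \sqrt{61037}$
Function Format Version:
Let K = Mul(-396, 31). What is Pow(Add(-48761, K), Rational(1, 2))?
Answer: Mul(I, Pow(61037, Rational(1, 2))) ≈ Mul(247.06, I)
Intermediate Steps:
K = -12276
Pow(Add(-48761, K), Rational(1, 2)) = Pow(Add(-48761, -12276), Rational(1, 2)) = Pow(-61037, Rational(1, 2)) = Mul(I, Pow(61037, Rational(1, 2)))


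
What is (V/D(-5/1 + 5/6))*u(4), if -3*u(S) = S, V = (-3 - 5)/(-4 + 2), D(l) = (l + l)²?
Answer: -48/625 ≈ -0.076800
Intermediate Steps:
D(l) = 4*l² (D(l) = (2*l)² = 4*l²)
V = 4 (V = -8/(-2) = -8*(-½) = 4)
u(S) = -S/3
(V/D(-5/1 + 5/6))*u(4) = (4/(4*(-5/1 + 5/6)²))*(-⅓*4) = (4/(4*(-5*1 + 5*(⅙))²))*(-4/3) = (4/(4*(-5 + ⅚)²))*(-4/3) = (4/(4*(-25/6)²))*(-4/3) = (4/(4*(625/36)))*(-4/3) = (4/(625/9))*(-4/3) = ((9/625)*4)*(-4/3) = (36/625)*(-4/3) = -48/625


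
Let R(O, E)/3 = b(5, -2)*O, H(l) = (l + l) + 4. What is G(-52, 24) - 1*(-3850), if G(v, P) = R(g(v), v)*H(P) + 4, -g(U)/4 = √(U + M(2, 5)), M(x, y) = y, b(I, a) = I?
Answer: 3854 - 3120*I*√47 ≈ 3854.0 - 21390.0*I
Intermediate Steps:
H(l) = 4 + 2*l (H(l) = 2*l + 4 = 4 + 2*l)
g(U) = -4*√(5 + U) (g(U) = -4*√(U + 5) = -4*√(5 + U))
R(O, E) = 15*O (R(O, E) = 3*(5*O) = 15*O)
G(v, P) = 4 - 60*√(5 + v)*(4 + 2*P) (G(v, P) = (15*(-4*√(5 + v)))*(4 + 2*P) + 4 = (-60*√(5 + v))*(4 + 2*P) + 4 = -60*√(5 + v)*(4 + 2*P) + 4 = 4 - 60*√(5 + v)*(4 + 2*P))
G(-52, 24) - 1*(-3850) = (4 + 120*√(5 - 52)*(-2 - 1*24)) - 1*(-3850) = (4 + 120*√(-47)*(-2 - 24)) + 3850 = (4 + 120*(I*√47)*(-26)) + 3850 = (4 - 3120*I*√47) + 3850 = 3854 - 3120*I*√47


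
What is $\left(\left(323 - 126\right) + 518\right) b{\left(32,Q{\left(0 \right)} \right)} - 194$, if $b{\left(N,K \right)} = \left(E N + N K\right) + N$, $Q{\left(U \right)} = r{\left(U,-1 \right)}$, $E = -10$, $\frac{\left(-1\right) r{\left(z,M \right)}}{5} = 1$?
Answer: $-320514$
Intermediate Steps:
$r{\left(z,M \right)} = -5$ ($r{\left(z,M \right)} = \left(-5\right) 1 = -5$)
$Q{\left(U \right)} = -5$
$b{\left(N,K \right)} = - 9 N + K N$ ($b{\left(N,K \right)} = \left(- 10 N + N K\right) + N = \left(- 10 N + K N\right) + N = - 9 N + K N$)
$\left(\left(323 - 126\right) + 518\right) b{\left(32,Q{\left(0 \right)} \right)} - 194 = \left(\left(323 - 126\right) + 518\right) 32 \left(-9 - 5\right) - 194 = \left(197 + 518\right) 32 \left(-14\right) - 194 = 715 \left(-448\right) - 194 = -320320 - 194 = -320514$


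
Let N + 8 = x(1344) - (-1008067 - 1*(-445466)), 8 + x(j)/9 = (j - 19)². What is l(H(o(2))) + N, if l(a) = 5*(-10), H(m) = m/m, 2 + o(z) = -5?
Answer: 16363096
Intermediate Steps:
o(z) = -7 (o(z) = -2 - 5 = -7)
x(j) = -72 + 9*(-19 + j)² (x(j) = -72 + 9*(j - 19)² = -72 + 9*(-19 + j)²)
H(m) = 1
N = 16363146 (N = -8 + ((-72 + 9*(-19 + 1344)²) - (-1008067 - 1*(-445466))) = -8 + ((-72 + 9*1325²) - (-1008067 + 445466)) = -8 + ((-72 + 9*1755625) - 1*(-562601)) = -8 + ((-72 + 15800625) + 562601) = -8 + (15800553 + 562601) = -8 + 16363154 = 16363146)
l(a) = -50
l(H(o(2))) + N = -50 + 16363146 = 16363096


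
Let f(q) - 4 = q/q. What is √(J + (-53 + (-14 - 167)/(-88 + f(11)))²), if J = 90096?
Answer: 2*√159615717/83 ≈ 304.43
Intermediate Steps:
f(q) = 5 (f(q) = 4 + q/q = 4 + 1 = 5)
√(J + (-53 + (-14 - 167)/(-88 + f(11)))²) = √(90096 + (-53 + (-14 - 167)/(-88 + 5))²) = √(90096 + (-53 - 181/(-83))²) = √(90096 + (-53 - 181*(-1/83))²) = √(90096 + (-53 + 181/83)²) = √(90096 + (-4218/83)²) = √(90096 + 17791524/6889) = √(638462868/6889) = 2*√159615717/83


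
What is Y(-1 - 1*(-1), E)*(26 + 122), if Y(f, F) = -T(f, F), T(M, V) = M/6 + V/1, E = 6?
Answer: -888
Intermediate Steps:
T(M, V) = V + M/6 (T(M, V) = M*(1/6) + V*1 = M/6 + V = V + M/6)
Y(f, F) = -F - f/6 (Y(f, F) = -(F + f/6) = -F - f/6)
Y(-1 - 1*(-1), E)*(26 + 122) = (-1*6 - (-1 - 1*(-1))/6)*(26 + 122) = (-6 - (-1 + 1)/6)*148 = (-6 - 1/6*0)*148 = (-6 + 0)*148 = -6*148 = -888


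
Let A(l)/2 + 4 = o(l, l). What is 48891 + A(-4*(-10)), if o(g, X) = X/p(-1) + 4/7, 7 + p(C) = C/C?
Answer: 1026287/21 ≈ 48871.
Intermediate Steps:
p(C) = -6 (p(C) = -7 + C/C = -7 + 1 = -6)
o(g, X) = 4/7 - X/6 (o(g, X) = X/(-6) + 4/7 = X*(-⅙) + 4*(⅐) = -X/6 + 4/7 = 4/7 - X/6)
A(l) = -48/7 - l/3 (A(l) = -8 + 2*(4/7 - l/6) = -8 + (8/7 - l/3) = -48/7 - l/3)
48891 + A(-4*(-10)) = 48891 + (-48/7 - (-4)*(-10)/3) = 48891 + (-48/7 - ⅓*40) = 48891 + (-48/7 - 40/3) = 48891 - 424/21 = 1026287/21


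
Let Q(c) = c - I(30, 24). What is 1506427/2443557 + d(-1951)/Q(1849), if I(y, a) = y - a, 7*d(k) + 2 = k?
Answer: 2094592558/4503475551 ≈ 0.46511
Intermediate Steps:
d(k) = -2/7 + k/7
Q(c) = -6 + c (Q(c) = c - (30 - 1*24) = c - (30 - 24) = c - 1*6 = c - 6 = -6 + c)
1506427/2443557 + d(-1951)/Q(1849) = 1506427/2443557 + (-2/7 + (⅐)*(-1951))/(-6 + 1849) = 1506427*(1/2443557) + (-2/7 - 1951/7)/1843 = 1506427/2443557 - 279*1/1843 = 1506427/2443557 - 279/1843 = 2094592558/4503475551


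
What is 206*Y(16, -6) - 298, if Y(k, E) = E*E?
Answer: 7118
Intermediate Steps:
Y(k, E) = E²
206*Y(16, -6) - 298 = 206*(-6)² - 298 = 206*36 - 298 = 7416 - 298 = 7118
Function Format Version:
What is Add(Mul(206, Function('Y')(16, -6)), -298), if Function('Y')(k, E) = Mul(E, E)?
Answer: 7118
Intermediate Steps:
Function('Y')(k, E) = Pow(E, 2)
Add(Mul(206, Function('Y')(16, -6)), -298) = Add(Mul(206, Pow(-6, 2)), -298) = Add(Mul(206, 36), -298) = Add(7416, -298) = 7118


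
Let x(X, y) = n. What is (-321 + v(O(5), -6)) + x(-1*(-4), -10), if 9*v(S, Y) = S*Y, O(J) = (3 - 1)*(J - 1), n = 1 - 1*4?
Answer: -988/3 ≈ -329.33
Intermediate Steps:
n = -3 (n = 1 - 4 = -3)
x(X, y) = -3
O(J) = -2 + 2*J (O(J) = 2*(-1 + J) = -2 + 2*J)
v(S, Y) = S*Y/9 (v(S, Y) = (S*Y)/9 = S*Y/9)
(-321 + v(O(5), -6)) + x(-1*(-4), -10) = (-321 + (⅑)*(-2 + 2*5)*(-6)) - 3 = (-321 + (⅑)*(-2 + 10)*(-6)) - 3 = (-321 + (⅑)*8*(-6)) - 3 = (-321 - 16/3) - 3 = -979/3 - 3 = -988/3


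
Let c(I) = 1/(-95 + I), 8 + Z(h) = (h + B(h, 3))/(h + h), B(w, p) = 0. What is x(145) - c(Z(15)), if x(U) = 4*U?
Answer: 118902/205 ≈ 580.01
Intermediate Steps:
Z(h) = -15/2 (Z(h) = -8 + (h + 0)/(h + h) = -8 + h/((2*h)) = -8 + h*(1/(2*h)) = -8 + ½ = -15/2)
x(145) - c(Z(15)) = 4*145 - 1/(-95 - 15/2) = 580 - 1/(-205/2) = 580 - 1*(-2/205) = 580 + 2/205 = 118902/205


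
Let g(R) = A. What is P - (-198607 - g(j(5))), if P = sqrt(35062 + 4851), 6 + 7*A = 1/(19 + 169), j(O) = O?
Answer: 37337955/188 + sqrt(39913) ≈ 1.9881e+5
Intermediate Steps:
A = -161/188 (A = -6/7 + 1/(7*(19 + 169)) = -6/7 + (1/7)/188 = -6/7 + (1/7)*(1/188) = -6/7 + 1/1316 = -161/188 ≈ -0.85638)
P = sqrt(39913) ≈ 199.78
g(R) = -161/188
P - (-198607 - g(j(5))) = sqrt(39913) - (-198607 - 1*(-161/188)) = sqrt(39913) - (-198607 + 161/188) = sqrt(39913) - 1*(-37337955/188) = sqrt(39913) + 37337955/188 = 37337955/188 + sqrt(39913)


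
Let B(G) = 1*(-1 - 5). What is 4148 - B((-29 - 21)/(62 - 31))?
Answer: 4154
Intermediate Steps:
B(G) = -6 (B(G) = 1*(-6) = -6)
4148 - B((-29 - 21)/(62 - 31)) = 4148 - 1*(-6) = 4148 + 6 = 4154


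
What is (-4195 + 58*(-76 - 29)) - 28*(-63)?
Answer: -8521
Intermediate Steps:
(-4195 + 58*(-76 - 29)) - 28*(-63) = (-4195 + 58*(-105)) + 1764 = (-4195 - 6090) + 1764 = -10285 + 1764 = -8521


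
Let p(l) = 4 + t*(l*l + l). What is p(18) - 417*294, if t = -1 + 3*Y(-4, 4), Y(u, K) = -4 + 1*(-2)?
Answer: -129092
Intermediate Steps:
Y(u, K) = -6 (Y(u, K) = -4 - 2 = -6)
t = -19 (t = -1 + 3*(-6) = -1 - 18 = -19)
p(l) = 4 - 19*l - 19*l² (p(l) = 4 - 19*(l*l + l) = 4 - 19*(l² + l) = 4 - 19*(l + l²) = 4 + (-19*l - 19*l²) = 4 - 19*l - 19*l²)
p(18) - 417*294 = (4 - 19*18 - 19*18²) - 417*294 = (4 - 342 - 19*324) - 122598 = (4 - 342 - 6156) - 122598 = -6494 - 122598 = -129092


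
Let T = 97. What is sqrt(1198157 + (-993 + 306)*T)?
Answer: sqrt(1131518) ≈ 1063.7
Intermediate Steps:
sqrt(1198157 + (-993 + 306)*T) = sqrt(1198157 + (-993 + 306)*97) = sqrt(1198157 - 687*97) = sqrt(1198157 - 66639) = sqrt(1131518)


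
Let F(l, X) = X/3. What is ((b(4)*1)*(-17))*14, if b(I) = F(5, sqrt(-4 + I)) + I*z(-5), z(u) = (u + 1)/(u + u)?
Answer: -1904/5 ≈ -380.80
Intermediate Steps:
z(u) = (1 + u)/(2*u) (z(u) = (1 + u)/((2*u)) = (1 + u)*(1/(2*u)) = (1 + u)/(2*u))
F(l, X) = X/3 (F(l, X) = X*(1/3) = X/3)
b(I) = sqrt(-4 + I)/3 + 2*I/5 (b(I) = sqrt(-4 + I)/3 + I*((1/2)*(1 - 5)/(-5)) = sqrt(-4 + I)/3 + I*((1/2)*(-1/5)*(-4)) = sqrt(-4 + I)/3 + I*(2/5) = sqrt(-4 + I)/3 + 2*I/5)
((b(4)*1)*(-17))*14 = (((sqrt(-4 + 4)/3 + (2/5)*4)*1)*(-17))*14 = (((sqrt(0)/3 + 8/5)*1)*(-17))*14 = ((((1/3)*0 + 8/5)*1)*(-17))*14 = (((0 + 8/5)*1)*(-17))*14 = (((8/5)*1)*(-17))*14 = ((8/5)*(-17))*14 = -136/5*14 = -1904/5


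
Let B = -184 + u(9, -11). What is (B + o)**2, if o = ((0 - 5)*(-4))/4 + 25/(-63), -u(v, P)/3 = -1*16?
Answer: 68525284/3969 ≈ 17265.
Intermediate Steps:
u(v, P) = 48 (u(v, P) = -(-3)*16 = -3*(-16) = 48)
o = 290/63 (o = -5*(-4)*(1/4) + 25*(-1/63) = 20*(1/4) - 25/63 = 5 - 25/63 = 290/63 ≈ 4.6032)
B = -136 (B = -184 + 48 = -136)
(B + o)**2 = (-136 + 290/63)**2 = (-8278/63)**2 = 68525284/3969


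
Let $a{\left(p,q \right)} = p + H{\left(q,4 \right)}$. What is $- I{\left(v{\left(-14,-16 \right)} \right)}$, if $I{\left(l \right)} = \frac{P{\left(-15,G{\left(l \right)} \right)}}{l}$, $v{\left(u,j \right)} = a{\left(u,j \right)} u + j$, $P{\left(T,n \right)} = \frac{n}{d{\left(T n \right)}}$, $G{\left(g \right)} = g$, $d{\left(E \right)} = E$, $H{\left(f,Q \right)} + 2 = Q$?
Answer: $\frac{1}{2280} \approx 0.0004386$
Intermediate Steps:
$H{\left(f,Q \right)} = -2 + Q$
$P{\left(T,n \right)} = \frac{1}{T}$ ($P{\left(T,n \right)} = \frac{n}{T n} = n \frac{1}{T n} = \frac{1}{T}$)
$a{\left(p,q \right)} = 2 + p$ ($a{\left(p,q \right)} = p + \left(-2 + 4\right) = p + 2 = 2 + p$)
$v{\left(u,j \right)} = j + u \left(2 + u\right)$ ($v{\left(u,j \right)} = \left(2 + u\right) u + j = u \left(2 + u\right) + j = j + u \left(2 + u\right)$)
$I{\left(l \right)} = - \frac{1}{15 l}$ ($I{\left(l \right)} = \frac{1}{\left(-15\right) l} = - \frac{1}{15 l}$)
$- I{\left(v{\left(-14,-16 \right)} \right)} = - \frac{-1}{15 \left(-16 - 14 \left(2 - 14\right)\right)} = - \frac{-1}{15 \left(-16 - -168\right)} = - \frac{-1}{15 \left(-16 + 168\right)} = - \frac{-1}{15 \cdot 152} = \left(-1\right) \left(- \frac{1}{2280}\right) = \frac{1}{2280}$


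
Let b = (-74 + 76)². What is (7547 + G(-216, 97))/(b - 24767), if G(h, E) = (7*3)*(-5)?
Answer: -7442/24763 ≈ -0.30053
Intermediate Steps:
G(h, E) = -105 (G(h, E) = 21*(-5) = -105)
b = 4 (b = 2² = 4)
(7547 + G(-216, 97))/(b - 24767) = (7547 - 105)/(4 - 24767) = 7442/(-24763) = 7442*(-1/24763) = -7442/24763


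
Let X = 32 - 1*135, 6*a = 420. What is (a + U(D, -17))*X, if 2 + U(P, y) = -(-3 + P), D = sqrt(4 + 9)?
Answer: -7313 + 103*sqrt(13) ≈ -6941.6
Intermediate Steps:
a = 70 (a = (1/6)*420 = 70)
X = -103 (X = 32 - 135 = -103)
D = sqrt(13) ≈ 3.6056
U(P, y) = 1 - P (U(P, y) = -2 - (-3 + P) = -2 + (3 - P) = 1 - P)
(a + U(D, -17))*X = (70 + (1 - sqrt(13)))*(-103) = (71 - sqrt(13))*(-103) = -7313 + 103*sqrt(13)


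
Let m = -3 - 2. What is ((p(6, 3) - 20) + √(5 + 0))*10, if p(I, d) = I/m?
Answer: -212 + 10*√5 ≈ -189.64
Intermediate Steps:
m = -5
p(I, d) = -I/5 (p(I, d) = I/(-5) = I*(-⅕) = -I/5)
((p(6, 3) - 20) + √(5 + 0))*10 = ((-⅕*6 - 20) + √(5 + 0))*10 = ((-6/5 - 20) + √5)*10 = (-106/5 + √5)*10 = -212 + 10*√5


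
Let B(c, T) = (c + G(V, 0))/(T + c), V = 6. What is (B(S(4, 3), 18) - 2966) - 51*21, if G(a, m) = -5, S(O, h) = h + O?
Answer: -100923/25 ≈ -4036.9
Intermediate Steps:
S(O, h) = O + h
B(c, T) = (-5 + c)/(T + c) (B(c, T) = (c - 5)/(T + c) = (-5 + c)/(T + c))
(B(S(4, 3), 18) - 2966) - 51*21 = ((-5 + (4 + 3))/(18 + (4 + 3)) - 2966) - 51*21 = ((-5 + 7)/(18 + 7) - 2966) - 1071 = (2/25 - 2966) - 1071 = -74148/25 - 1071 = -100923/25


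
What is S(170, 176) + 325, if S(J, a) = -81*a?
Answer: -13931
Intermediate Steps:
S(170, 176) + 325 = -81*176 + 325 = -14256 + 325 = -13931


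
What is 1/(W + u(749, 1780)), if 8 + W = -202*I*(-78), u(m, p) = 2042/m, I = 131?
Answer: 749/1545959014 ≈ 4.8449e-7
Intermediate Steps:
W = 2064028 (W = -8 - 202*131*(-78) = -8 - 26462*(-78) = -8 + 2064036 = 2064028)
1/(W + u(749, 1780)) = 1/(2064028 + 2042/749) = 1/(1545959014/749) = 749/1545959014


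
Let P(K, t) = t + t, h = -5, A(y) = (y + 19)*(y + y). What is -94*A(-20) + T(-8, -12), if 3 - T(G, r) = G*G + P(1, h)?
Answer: -3811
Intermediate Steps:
A(y) = 2*y*(19 + y) (A(y) = (19 + y)*(2*y) = 2*y*(19 + y))
P(K, t) = 2*t
T(G, r) = 13 - G² (T(G, r) = 3 - (G*G + 2*(-5)) = 3 - (G² - 10) = 3 - (-10 + G²) = 3 + (10 - G²) = 13 - G²)
-94*A(-20) + T(-8, -12) = -188*(-20)*(19 - 20) + (13 - 1*(-8)²) = -188*(-20)*(-1) + (13 - 1*64) = -94*40 + (13 - 64) = -3760 - 51 = -3811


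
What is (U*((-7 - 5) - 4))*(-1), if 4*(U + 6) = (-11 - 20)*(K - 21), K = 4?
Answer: 2012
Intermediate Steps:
U = 503/4 (U = -6 + ((-11 - 20)*(4 - 21))/4 = -6 + (-31*(-17))/4 = -6 + (¼)*527 = -6 + 527/4 = 503/4 ≈ 125.75)
(U*((-7 - 5) - 4))*(-1) = (503*((-7 - 5) - 4)/4)*(-1) = (503*(-12 - 4)/4)*(-1) = ((503/4)*(-16))*(-1) = -2012*(-1) = 2012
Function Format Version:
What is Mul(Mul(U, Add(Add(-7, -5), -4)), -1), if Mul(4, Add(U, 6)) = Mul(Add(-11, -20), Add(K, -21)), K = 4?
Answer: 2012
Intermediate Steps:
U = Rational(503, 4) (U = Add(-6, Mul(Rational(1, 4), Mul(Add(-11, -20), Add(4, -21)))) = Add(-6, Mul(Rational(1, 4), Mul(-31, -17))) = Add(-6, Mul(Rational(1, 4), 527)) = Add(-6, Rational(527, 4)) = Rational(503, 4) ≈ 125.75)
Mul(Mul(U, Add(Add(-7, -5), -4)), -1) = Mul(Mul(Rational(503, 4), Add(Add(-7, -5), -4)), -1) = Mul(Mul(Rational(503, 4), Add(-12, -4)), -1) = Mul(Mul(Rational(503, 4), -16), -1) = Mul(-2012, -1) = 2012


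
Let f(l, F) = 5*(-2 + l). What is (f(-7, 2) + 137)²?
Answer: 8464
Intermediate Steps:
f(l, F) = -10 + 5*l
(f(-7, 2) + 137)² = ((-10 + 5*(-7)) + 137)² = ((-10 - 35) + 137)² = (-45 + 137)² = 92² = 8464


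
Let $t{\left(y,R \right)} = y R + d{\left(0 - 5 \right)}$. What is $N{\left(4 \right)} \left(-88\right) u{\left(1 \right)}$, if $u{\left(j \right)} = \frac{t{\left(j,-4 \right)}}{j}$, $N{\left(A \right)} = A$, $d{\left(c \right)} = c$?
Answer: $3168$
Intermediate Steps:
$t{\left(y,R \right)} = -5 + R y$ ($t{\left(y,R \right)} = y R + \left(0 - 5\right) = R y + \left(0 - 5\right) = R y - 5 = -5 + R y$)
$u{\left(j \right)} = \frac{-5 - 4 j}{j}$
$N{\left(4 \right)} \left(-88\right) u{\left(1 \right)} = 4 \left(-88\right) \left(-4 - \frac{5}{1}\right) = - 352 \left(-4 - 5\right) = \left(-352\right) \left(-9\right) = 3168$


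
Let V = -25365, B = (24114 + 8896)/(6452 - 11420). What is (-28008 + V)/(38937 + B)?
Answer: -132578532/96703003 ≈ -1.3710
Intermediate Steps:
B = -16505/2484 (B = 33010/(-4968) = 33010*(-1/4968) = -16505/2484 ≈ -6.6445)
(-28008 + V)/(38937 + B) = (-28008 - 25365)/(38937 - 16505/2484) = -53373/96703003/2484 = -53373*2484/96703003 = -132578532/96703003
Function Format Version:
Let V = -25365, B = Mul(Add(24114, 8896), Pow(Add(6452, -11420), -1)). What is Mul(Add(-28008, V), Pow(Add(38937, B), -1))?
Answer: Rational(-132578532, 96703003) ≈ -1.3710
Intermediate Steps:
B = Rational(-16505, 2484) (B = Mul(33010, Pow(-4968, -1)) = Mul(33010, Rational(-1, 4968)) = Rational(-16505, 2484) ≈ -6.6445)
Mul(Add(-28008, V), Pow(Add(38937, B), -1)) = Mul(Add(-28008, -25365), Pow(Add(38937, Rational(-16505, 2484)), -1)) = Mul(-53373, Pow(Rational(96703003, 2484), -1)) = Mul(-53373, Rational(2484, 96703003)) = Rational(-132578532, 96703003)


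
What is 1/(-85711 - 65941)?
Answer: -1/151652 ≈ -6.5940e-6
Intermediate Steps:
1/(-85711 - 65941) = 1/(-151652) = -1/151652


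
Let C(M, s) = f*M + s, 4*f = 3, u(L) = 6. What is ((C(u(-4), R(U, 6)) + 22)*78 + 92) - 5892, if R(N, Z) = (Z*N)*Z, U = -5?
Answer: -17773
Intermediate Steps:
R(N, Z) = N*Z**2 (R(N, Z) = (N*Z)*Z = N*Z**2)
f = 3/4 (f = (1/4)*3 = 3/4 ≈ 0.75000)
C(M, s) = s + 3*M/4 (C(M, s) = 3*M/4 + s = s + 3*M/4)
((C(u(-4), R(U, 6)) + 22)*78 + 92) - 5892 = (((-5*6**2 + (3/4)*6) + 22)*78 + 92) - 5892 = (((-5*36 + 9/2) + 22)*78 + 92) - 5892 = (((-180 + 9/2) + 22)*78 + 92) - 5892 = ((-351/2 + 22)*78 + 92) - 5892 = (-307/2*78 + 92) - 5892 = (-11973 + 92) - 5892 = -11881 - 5892 = -17773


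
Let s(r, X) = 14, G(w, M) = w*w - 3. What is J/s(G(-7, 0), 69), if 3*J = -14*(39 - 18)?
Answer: -7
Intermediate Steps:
G(w, M) = -3 + w² (G(w, M) = w² - 3 = -3 + w²)
J = -98 (J = (-14*(39 - 18))/3 = (-14*21)/3 = (⅓)*(-294) = -98)
J/s(G(-7, 0), 69) = -98/14 = -98*1/14 = -7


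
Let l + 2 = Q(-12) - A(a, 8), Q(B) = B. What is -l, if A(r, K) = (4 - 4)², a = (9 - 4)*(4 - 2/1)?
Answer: 14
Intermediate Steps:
a = 10 (a = 5*(4 - 2*1) = 5*(4 - 2) = 5*2 = 10)
A(r, K) = 0 (A(r, K) = 0² = 0)
l = -14 (l = -2 + (-12 - 1*0) = -2 + (-12 + 0) = -2 - 12 = -14)
-l = -1*(-14) = 14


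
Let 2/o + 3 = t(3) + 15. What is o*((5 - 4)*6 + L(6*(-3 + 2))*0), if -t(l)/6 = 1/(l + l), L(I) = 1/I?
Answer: 12/11 ≈ 1.0909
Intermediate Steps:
L(I) = 1/I
t(l) = -3/l (t(l) = -6/(l + l) = -6*1/(2*l) = -3/l)
o = 2/11 (o = 2/(-3 + (-3/3 + 15)) = 2/(-3 + (-3*1/3 + 15)) = 2/(-3 + (-1 + 15)) = 2/(-3 + 14) = 2/11 ≈ 0.18182)
o*((5 - 4)*6 + L(6*(-3 + 2))*0) = 2*((5 - 4)*6 + 0/(6*(-3 + 2)))/11 = 2*(1*6 + 0/(6*(-1)))/11 = 2*(6 + 0/(-6))/11 = 2*(6 - 1/6*0)/11 = 2*(6 + 0)/11 = (2/11)*6 = 12/11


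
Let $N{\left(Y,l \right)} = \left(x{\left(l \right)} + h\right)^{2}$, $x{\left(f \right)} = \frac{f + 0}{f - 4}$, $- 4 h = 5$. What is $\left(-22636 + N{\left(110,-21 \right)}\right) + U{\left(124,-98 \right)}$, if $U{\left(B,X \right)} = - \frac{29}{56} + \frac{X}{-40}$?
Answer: $- \frac{1584372983}{70000} \approx -22634.0$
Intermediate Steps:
$h = - \frac{5}{4}$ ($h = \left(- \frac{1}{4}\right) 5 = - \frac{5}{4} \approx -1.25$)
$U{\left(B,X \right)} = - \frac{29}{56} - \frac{X}{40}$ ($U{\left(B,X \right)} = \left(-29\right) \frac{1}{56} + X \left(- \frac{1}{40}\right) = - \frac{29}{56} - \frac{X}{40}$)
$x{\left(f \right)} = \frac{f}{-4 + f}$
$N{\left(Y,l \right)} = \left(- \frac{5}{4} + \frac{l}{-4 + l}\right)^{2}$ ($N{\left(Y,l \right)} = \left(\frac{l}{-4 + l} - \frac{5}{4}\right)^{2} = \left(- \frac{5}{4} + \frac{l}{-4 + l}\right)^{2}$)
$\left(-22636 + N{\left(110,-21 \right)}\right) + U{\left(124,-98 \right)} = \left(-22636 + \frac{\left(20 - -21\right)^{2}}{16 \left(-4 - 21\right)^{2}}\right) - - \frac{541}{280} = \left(-22636 + \frac{\left(20 + 21\right)^{2}}{16 \cdot 625}\right) + \left(- \frac{29}{56} + \frac{49}{20}\right) = \left(-22636 + \frac{1}{16} \cdot \frac{1}{625} \cdot 41^{2}\right) + \frac{541}{280} = \left(-22636 + \frac{1}{16} \cdot \frac{1}{625} \cdot 1681\right) + \frac{541}{280} = \left(-22636 + \frac{1681}{10000}\right) + \frac{541}{280} = - \frac{226358319}{10000} + \frac{541}{280} = - \frac{1584372983}{70000}$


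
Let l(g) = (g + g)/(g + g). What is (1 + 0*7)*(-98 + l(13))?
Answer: -97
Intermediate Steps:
l(g) = 1 (l(g) = (2*g)/((2*g)) = (2*g)*(1/(2*g)) = 1)
(1 + 0*7)*(-98 + l(13)) = (1 + 0*7)*(-98 + 1) = (1 + 0)*(-97) = 1*(-97) = -97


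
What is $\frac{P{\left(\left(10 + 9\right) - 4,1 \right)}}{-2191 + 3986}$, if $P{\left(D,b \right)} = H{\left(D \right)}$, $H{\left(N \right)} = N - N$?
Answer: $0$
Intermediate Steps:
$H{\left(N \right)} = 0$
$P{\left(D,b \right)} = 0$
$\frac{P{\left(\left(10 + 9\right) - 4,1 \right)}}{-2191 + 3986} = \frac{1}{-2191 + 3986} \cdot 0 = \frac{1}{1795} \cdot 0 = 0$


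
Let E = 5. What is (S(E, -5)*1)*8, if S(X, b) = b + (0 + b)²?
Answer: 160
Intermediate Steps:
S(X, b) = b + b²
(S(E, -5)*1)*8 = (-5*(1 - 5)*1)*8 = (-5*(-4)*1)*8 = (20*1)*8 = 20*8 = 160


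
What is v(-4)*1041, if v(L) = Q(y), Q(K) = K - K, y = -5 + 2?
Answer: 0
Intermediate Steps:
y = -3
Q(K) = 0
v(L) = 0
v(-4)*1041 = 0*1041 = 0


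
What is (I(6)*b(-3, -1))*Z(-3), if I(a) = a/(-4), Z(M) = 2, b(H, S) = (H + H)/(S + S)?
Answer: -9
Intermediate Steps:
b(H, S) = H/S (b(H, S) = (2*H)/((2*S)) = (2*H)*(1/(2*S)) = H/S)
I(a) = -a/4 (I(a) = a*(-1/4) = -a/4)
(I(6)*b(-3, -1))*Z(-3) = ((-1/4*6)*(-3/(-1)))*2 = -(-9)*(-1)/2*2 = -3/2*3*2 = -9/2*2 = -9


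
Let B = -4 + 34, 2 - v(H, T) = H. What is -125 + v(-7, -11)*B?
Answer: 145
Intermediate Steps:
v(H, T) = 2 - H
B = 30
-125 + v(-7, -11)*B = -125 + (2 - 1*(-7))*30 = -125 + (2 + 7)*30 = -125 + 9*30 = -125 + 270 = 145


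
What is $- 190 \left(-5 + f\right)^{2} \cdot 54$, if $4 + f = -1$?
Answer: $-1026000$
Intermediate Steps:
$f = -5$ ($f = -4 - 1 = -5$)
$- 190 \left(-5 + f\right)^{2} \cdot 54 = - 190 \left(-5 - 5\right)^{2} \cdot 54 = - 190 \left(-10\right)^{2} \cdot 54 = \left(-190\right) 100 \cdot 54 = \left(-19000\right) 54 = -1026000$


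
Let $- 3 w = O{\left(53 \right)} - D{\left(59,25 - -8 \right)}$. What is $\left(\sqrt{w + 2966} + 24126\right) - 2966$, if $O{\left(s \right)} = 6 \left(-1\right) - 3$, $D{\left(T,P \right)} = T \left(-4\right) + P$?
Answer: $21160 + \frac{16 \sqrt{102}}{3} \approx 21214.0$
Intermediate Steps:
$D{\left(T,P \right)} = P - 4 T$ ($D{\left(T,P \right)} = - 4 T + P = P - 4 T$)
$O{\left(s \right)} = -9$ ($O{\left(s \right)} = -6 - 3 = -9$)
$w = - \frac{194}{3}$ ($w = - \frac{-9 - \left(\left(25 - -8\right) - 236\right)}{3} = - \frac{-9 - \left(\left(25 + 8\right) - 236\right)}{3} = - \frac{-9 - \left(33 - 236\right)}{3} = - \frac{-9 - -203}{3} = - \frac{-9 + 203}{3} = \left(- \frac{1}{3}\right) 194 = - \frac{194}{3} \approx -64.667$)
$\left(\sqrt{w + 2966} + 24126\right) - 2966 = \left(\sqrt{- \frac{194}{3} + 2966} + 24126\right) - 2966 = \left(\sqrt{\frac{8704}{3}} + 24126\right) - 2966 = \left(\frac{16 \sqrt{102}}{3} + 24126\right) - 2966 = \left(24126 + \frac{16 \sqrt{102}}{3}\right) - 2966 = 21160 + \frac{16 \sqrt{102}}{3}$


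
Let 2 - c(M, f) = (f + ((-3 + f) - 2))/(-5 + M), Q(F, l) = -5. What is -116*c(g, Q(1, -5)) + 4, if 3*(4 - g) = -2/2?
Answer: 2382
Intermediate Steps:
g = 13/3 (g = 4 - (-2)/(3*2) = 4 - ⅓*(-1) = 4 + ⅓ = 13/3 ≈ 4.3333)
c(M, f) = 2 - (-5 + 2*f)/(-5 + M) (c(M, f) = 2 - (f + ((-3 + f) - 2))/(-5 + M) = 2 - (f + (-5 + f))/(-5 + M) = 2 - (-5 + 2*f)/(-5 + M))
-116*c(g, Q(1, -5)) + 4 = -116*(-5 - 2*(-5) + 2*(13/3))/(-5 + 13/3) + 4 = -116*(-5 + 10 + 26/3)/(-⅔) + 4 = -(-174)*41/3 + 4 = -116*(-41/2) + 4 = 2378 + 4 = 2382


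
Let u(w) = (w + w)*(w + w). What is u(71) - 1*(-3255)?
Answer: 23419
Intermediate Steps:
u(w) = 4*w**2 (u(w) = (2*w)*(2*w) = 4*w**2)
u(71) - 1*(-3255) = 4*71**2 - 1*(-3255) = 4*5041 + 3255 = 20164 + 3255 = 23419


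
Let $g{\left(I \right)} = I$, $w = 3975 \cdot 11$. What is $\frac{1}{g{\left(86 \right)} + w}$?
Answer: $\frac{1}{43811} \approx 2.2825 \cdot 10^{-5}$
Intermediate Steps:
$w = 43725$
$\frac{1}{g{\left(86 \right)} + w} = \frac{1}{86 + 43725} = \frac{1}{43811}$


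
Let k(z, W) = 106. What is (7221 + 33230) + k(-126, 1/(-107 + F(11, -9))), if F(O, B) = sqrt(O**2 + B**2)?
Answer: 40557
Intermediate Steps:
F(O, B) = sqrt(B**2 + O**2)
(7221 + 33230) + k(-126, 1/(-107 + F(11, -9))) = (7221 + 33230) + 106 = 40451 + 106 = 40557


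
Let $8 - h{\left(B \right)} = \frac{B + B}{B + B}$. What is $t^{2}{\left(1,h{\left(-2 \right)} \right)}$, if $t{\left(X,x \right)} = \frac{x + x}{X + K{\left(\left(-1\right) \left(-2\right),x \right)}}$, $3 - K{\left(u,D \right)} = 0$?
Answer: $\frac{49}{4} \approx 12.25$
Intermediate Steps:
$K{\left(u,D \right)} = 3$ ($K{\left(u,D \right)} = 3 - 0 = 3 + 0 = 3$)
$h{\left(B \right)} = 7$ ($h{\left(B \right)} = 8 - \frac{B + B}{B + B} = 8 - \frac{2 B}{2 B} = 8 - 2 B \frac{1}{2 B} = 8 - 1 = 7$)
$t{\left(X,x \right)} = \frac{2 x}{3 + X}$ ($t{\left(X,x \right)} = \frac{x + x}{X + 3} = \frac{2 x}{3 + X}$)
$t^{2}{\left(1,h{\left(-2 \right)} \right)} = \left(2 \cdot 7 \frac{1}{3 + 1}\right)^{2} = \left(2 \cdot 7 \cdot \frac{1}{4}\right)^{2} = \left(\frac{7}{2}\right)^{2} = \frac{49}{4}$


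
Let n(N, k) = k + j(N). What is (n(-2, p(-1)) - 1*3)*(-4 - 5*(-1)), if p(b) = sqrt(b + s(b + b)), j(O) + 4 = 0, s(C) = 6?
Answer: -7 + sqrt(5) ≈ -4.7639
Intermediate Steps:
j(O) = -4 (j(O) = -4 + 0 = -4)
p(b) = sqrt(6 + b) (p(b) = sqrt(b + 6) = sqrt(6 + b))
n(N, k) = -4 + k (n(N, k) = k - 4 = -4 + k)
(n(-2, p(-1)) - 1*3)*(-4 - 5*(-1)) = ((-4 + sqrt(6 - 1)) - 1*3)*(-4 - 5*(-1)) = ((-4 + sqrt(5)) - 3)*(-4 + 5) = (-7 + sqrt(5))*1 = -7 + sqrt(5)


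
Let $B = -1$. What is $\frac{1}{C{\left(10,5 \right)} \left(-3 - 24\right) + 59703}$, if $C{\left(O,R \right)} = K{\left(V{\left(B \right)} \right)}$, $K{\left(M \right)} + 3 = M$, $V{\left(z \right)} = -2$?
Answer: $\frac{1}{59838} \approx 1.6712 \cdot 10^{-5}$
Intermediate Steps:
$K{\left(M \right)} = -3 + M$
$C{\left(O,R \right)} = -5$ ($C{\left(O,R \right)} = -3 - 2 = -5$)
$\frac{1}{C{\left(10,5 \right)} \left(-3 - 24\right) + 59703} = \frac{1}{- 5 \left(-3 - 24\right) + 59703} = \frac{1}{\left(-5\right) \left(-27\right) + 59703} = \frac{1}{135 + 59703} = \frac{1}{59838}$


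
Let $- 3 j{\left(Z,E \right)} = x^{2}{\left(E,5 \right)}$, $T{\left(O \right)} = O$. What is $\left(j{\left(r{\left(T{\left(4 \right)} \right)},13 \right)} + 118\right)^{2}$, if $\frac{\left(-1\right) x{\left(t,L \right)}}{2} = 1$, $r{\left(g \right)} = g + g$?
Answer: $\frac{122500}{9} \approx 13611.0$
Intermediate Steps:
$r{\left(g \right)} = 2 g$
$x{\left(t,L \right)} = -2$ ($x{\left(t,L \right)} = \left(-2\right) 1 = -2$)
$j{\left(Z,E \right)} = - \frac{4}{3}$ ($j{\left(Z,E \right)} = - \frac{\left(-2\right)^{2}}{3} = \left(- \frac{1}{3}\right) 4 = - \frac{4}{3}$)
$\left(j{\left(r{\left(T{\left(4 \right)} \right)},13 \right)} + 118\right)^{2} = \left(- \frac{4}{3} + 118\right)^{2} = \left(\frac{350}{3}\right)^{2} = \frac{122500}{9}$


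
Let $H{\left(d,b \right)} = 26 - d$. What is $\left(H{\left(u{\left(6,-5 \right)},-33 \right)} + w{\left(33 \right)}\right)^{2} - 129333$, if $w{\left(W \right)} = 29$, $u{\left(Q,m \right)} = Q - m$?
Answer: $-127397$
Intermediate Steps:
$\left(H{\left(u{\left(6,-5 \right)},-33 \right)} + w{\left(33 \right)}\right)^{2} - 129333 = \left(\left(26 - \left(6 - -5\right)\right) + 29\right)^{2} - 129333 = \left(\left(26 - \left(6 + 5\right)\right) + 29\right)^{2} - 129333 = \left(\left(26 - 11\right) + 29\right)^{2} - 129333 = \left(15 + 29\right)^{2} - 129333 = 44^{2} - 129333 = 1936 - 129333 = -127397$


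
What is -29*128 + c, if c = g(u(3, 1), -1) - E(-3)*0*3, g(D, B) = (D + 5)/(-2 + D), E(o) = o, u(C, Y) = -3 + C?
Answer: -7429/2 ≈ -3714.5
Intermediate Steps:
g(D, B) = (5 + D)/(-2 + D)
c = -5/2 (c = (5 + (-3 + 3))/(-2 + (-3 + 3)) - (-3*0)*3 = (5 + 0)/(-2 + 0) - 0*3 = 5/(-2) - 1*0 = -½*5 + 0 = -5/2 + 0 = -5/2 ≈ -2.5000)
-29*128 + c = -29*128 - 5/2 = -3712 - 5/2 = -7429/2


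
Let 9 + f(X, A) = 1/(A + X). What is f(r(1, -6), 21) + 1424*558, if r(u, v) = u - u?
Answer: 16686244/21 ≈ 7.9458e+5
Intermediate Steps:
r(u, v) = 0
f(X, A) = -9 + 1/(A + X)
f(r(1, -6), 21) + 1424*558 = (1 - 9*21 - 9*0)/(21 + 0) + 1424*558 = (1 - 189 + 0)/21 + 794592 = (1/21)*(-188) + 794592 = -188/21 + 794592 = 16686244/21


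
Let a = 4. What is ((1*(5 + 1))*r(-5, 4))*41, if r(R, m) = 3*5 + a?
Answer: 4674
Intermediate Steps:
r(R, m) = 19 (r(R, m) = 3*5 + 4 = 15 + 4 = 19)
((1*(5 + 1))*r(-5, 4))*41 = ((1*(5 + 1))*19)*41 = ((1*6)*19)*41 = (6*19)*41 = 114*41 = 4674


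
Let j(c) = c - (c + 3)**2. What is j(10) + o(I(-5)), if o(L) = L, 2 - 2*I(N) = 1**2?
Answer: -317/2 ≈ -158.50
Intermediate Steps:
I(N) = 1/2 (I(N) = 1 - 1/2*1**2 = 1 - 1/2*1 = 1 - 1/2 = 1/2)
j(c) = c - (3 + c)**2
j(10) + o(I(-5)) = (10 - (3 + 10)**2) + 1/2 = (10 - 1*13**2) + 1/2 = (10 - 1*169) + 1/2 = (10 - 169) + 1/2 = -159 + 1/2 = -317/2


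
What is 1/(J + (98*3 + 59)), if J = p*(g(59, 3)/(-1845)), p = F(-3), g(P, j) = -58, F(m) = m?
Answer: 615/217037 ≈ 0.0028336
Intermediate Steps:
p = -3
J = -58/615 (J = -(-174)/(-1845) = -(-174)*(-1)/1845 = -3*58/1845 = -58/615 ≈ -0.094309)
1/(J + (98*3 + 59)) = 1/(-58/615 + (98*3 + 59)) = 1/(-58/615 + (294 + 59)) = 1/(-58/615 + 353) = 1/(217037/615) = 615/217037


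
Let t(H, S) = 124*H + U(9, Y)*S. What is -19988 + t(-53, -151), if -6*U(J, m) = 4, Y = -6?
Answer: -79378/3 ≈ -26459.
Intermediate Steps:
U(J, m) = -⅔ (U(J, m) = -⅙*4 = -⅔)
t(H, S) = 124*H - 2*S/3
-19988 + t(-53, -151) = -19988 + (124*(-53) - ⅔*(-151)) = -19988 + (-6572 + 302/3) = -19988 - 19414/3 = -79378/3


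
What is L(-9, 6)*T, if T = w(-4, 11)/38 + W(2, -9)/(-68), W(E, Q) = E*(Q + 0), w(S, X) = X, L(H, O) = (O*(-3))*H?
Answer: 28998/323 ≈ 89.777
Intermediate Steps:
L(H, O) = -3*H*O (L(H, O) = (-3*O)*H = -3*H*O)
W(E, Q) = E*Q
T = 179/323 (T = 11/38 + (2*(-9))/(-68) = 11*(1/38) - 18*(-1/68) = 11/38 + 9/34 = 179/323 ≈ 0.55418)
L(-9, 6)*T = -3*(-9)*6*(179/323) = 162*(179/323) = 28998/323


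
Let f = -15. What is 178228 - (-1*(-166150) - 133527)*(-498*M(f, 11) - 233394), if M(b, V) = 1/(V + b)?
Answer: 15220258253/2 ≈ 7.6101e+9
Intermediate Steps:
178228 - (-1*(-166150) - 133527)*(-498*M(f, 11) - 233394) = 178228 - (-1*(-166150) - 133527)*(-498/(11 - 15) - 233394) = 178228 - (166150 - 133527)*(-498/(-4) - 233394) = 178228 - 32623*(-498*(-¼) - 233394) = 178228 - 32623*(249/2 - 233394) = 178228 - 32623*(-466539)/2 = 178228 - 1*(-15219901797/2) = 178228 + 15219901797/2 = 15220258253/2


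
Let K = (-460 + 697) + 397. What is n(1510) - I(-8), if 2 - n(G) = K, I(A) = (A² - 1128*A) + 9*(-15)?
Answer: -9585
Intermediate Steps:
I(A) = -135 + A² - 1128*A (I(A) = (A² - 1128*A) - 135 = -135 + A² - 1128*A)
K = 634 (K = 237 + 397 = 634)
n(G) = -632 (n(G) = 2 - 1*634 = 2 - 634 = -632)
n(1510) - I(-8) = -632 - (-135 + (-8)² - 1128*(-8)) = -632 - (-135 + 64 + 9024) = -632 - 1*8953 = -632 - 8953 = -9585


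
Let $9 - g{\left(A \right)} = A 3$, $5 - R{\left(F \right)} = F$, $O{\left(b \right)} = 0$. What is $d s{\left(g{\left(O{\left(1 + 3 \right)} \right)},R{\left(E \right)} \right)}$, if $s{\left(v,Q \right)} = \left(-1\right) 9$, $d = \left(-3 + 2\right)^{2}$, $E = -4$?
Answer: $-9$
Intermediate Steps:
$R{\left(F \right)} = 5 - F$
$d = 1$ ($d = \left(-1\right)^{2} = 1$)
$g{\left(A \right)} = 9 - 3 A$ ($g{\left(A \right)} = 9 - A 3 = 9 - 3 A$)
$s{\left(v,Q \right)} = -9$
$d s{\left(g{\left(O{\left(1 + 3 \right)} \right)},R{\left(E \right)} \right)} = 1 \left(-9\right) = -9$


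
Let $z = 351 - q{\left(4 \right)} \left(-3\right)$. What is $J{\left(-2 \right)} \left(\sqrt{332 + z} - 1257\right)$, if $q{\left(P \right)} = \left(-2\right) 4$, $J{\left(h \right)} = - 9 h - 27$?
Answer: $11313 - 9 \sqrt{659} \approx 11082.0$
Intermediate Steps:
$J{\left(h \right)} = -27 - 9 h$
$q{\left(P \right)} = -8$
$z = 327$ ($z = 351 - \left(-8\right) \left(-3\right) = 351 - 24 = 327$)
$J{\left(-2 \right)} \left(\sqrt{332 + z} - 1257\right) = \left(-27 - -18\right) \left(\sqrt{332 + 327} - 1257\right) = \left(-27 + 18\right) \left(\sqrt{659} - 1257\right) = - 9 \left(-1257 + \sqrt{659}\right) = 11313 - 9 \sqrt{659}$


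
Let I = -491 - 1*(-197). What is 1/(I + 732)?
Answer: 1/438 ≈ 0.0022831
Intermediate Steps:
I = -294 (I = -491 + 197 = -294)
1/(I + 732) = 1/(-294 + 732) = 1/438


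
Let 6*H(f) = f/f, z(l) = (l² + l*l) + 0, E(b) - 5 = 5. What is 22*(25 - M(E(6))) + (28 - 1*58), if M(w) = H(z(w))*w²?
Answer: 460/3 ≈ 153.33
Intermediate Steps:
E(b) = 10 (E(b) = 5 + 5 = 10)
z(l) = 2*l² (z(l) = (l² + l²) + 0 = 2*l² + 0 = 2*l²)
H(f) = ⅙ (H(f) = (f/f)/6 = (⅙)*1 = ⅙)
M(w) = w²/6
22*(25 - M(E(6))) + (28 - 1*58) = 22*(25 - 10²/6) + (28 - 1*58) = 22*(25 - 100/6) + (28 - 58) = 22*(25 - 1*50/3) - 30 = 22*(25 - 50/3) - 30 = 22*(25/3) - 30 = 550/3 - 30 = 460/3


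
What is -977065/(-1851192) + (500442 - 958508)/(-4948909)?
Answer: 811910555251/1308768678504 ≈ 0.62036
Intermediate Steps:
-977065/(-1851192) + (500442 - 958508)/(-4948909) = -977065*(-1/1851192) - 458066*(-1/4948909) = 977065/1851192 + 65438/706987 = 811910555251/1308768678504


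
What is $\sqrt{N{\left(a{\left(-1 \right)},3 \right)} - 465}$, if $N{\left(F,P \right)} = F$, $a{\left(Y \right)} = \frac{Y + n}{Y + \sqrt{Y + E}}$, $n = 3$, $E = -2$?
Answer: $\sqrt{\frac{467 - 465 i \sqrt{3}}{-1 + i \sqrt{3}}} \approx 0.0201 - 21.575 i$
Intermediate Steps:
$a{\left(Y \right)} = \frac{3 + Y}{Y + \sqrt{-2 + Y}}$ ($a{\left(Y \right)} = \frac{Y + 3}{Y + \sqrt{Y - 2}} = \frac{3 + Y}{Y + \sqrt{-2 + Y}}$)
$\sqrt{N{\left(a{\left(-1 \right)},3 \right)} - 465} = \sqrt{\frac{3 - 1}{-1 + \sqrt{-2 - 1}} - 465} = \sqrt{\frac{1}{-1 + \sqrt{-3}} \cdot 2 - 465} = \sqrt{\frac{1}{-1 + i \sqrt{3}} \cdot 2 - 465} = \sqrt{\frac{2}{-1 + i \sqrt{3}} - 465} = \sqrt{-465 + \frac{2}{-1 + i \sqrt{3}}}$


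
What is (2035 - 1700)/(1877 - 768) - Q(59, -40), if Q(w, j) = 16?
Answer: -17409/1109 ≈ -15.698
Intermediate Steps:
(2035 - 1700)/(1877 - 768) - Q(59, -40) = (2035 - 1700)/(1877 - 768) - 1*16 = 335/1109 - 16 = -17409/1109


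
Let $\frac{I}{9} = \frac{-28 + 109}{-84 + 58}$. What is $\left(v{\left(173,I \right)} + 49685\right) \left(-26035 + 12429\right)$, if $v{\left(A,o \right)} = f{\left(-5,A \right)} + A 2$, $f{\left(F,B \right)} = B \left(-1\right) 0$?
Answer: $-680721786$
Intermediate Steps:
$f{\left(F,B \right)} = 0$ ($f{\left(F,B \right)} = - B 0 = 0$)
$I = - \frac{729}{26}$ ($I = 9 \frac{-28 + 109}{-84 + 58} = 9 \frac{81}{-26} = 9 \cdot 81 \left(- \frac{1}{26}\right) = 9 \left(- \frac{81}{26}\right) = - \frac{729}{26} \approx -28.038$)
$v{\left(A,o \right)} = 2 A$ ($v{\left(A,o \right)} = 0 + A 2 = 0 + 2 A = 2 A$)
$\left(v{\left(173,I \right)} + 49685\right) \left(-26035 + 12429\right) = \left(2 \cdot 173 + 49685\right) \left(-26035 + 12429\right) = \left(346 + 49685\right) \left(-13606\right) = 50031 \left(-13606\right) = -680721786$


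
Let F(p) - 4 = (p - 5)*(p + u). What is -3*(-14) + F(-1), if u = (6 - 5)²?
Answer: 46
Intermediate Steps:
u = 1 (u = 1² = 1)
F(p) = 4 + (1 + p)*(-5 + p) (F(p) = 4 + (p - 5)*(p + 1) = 4 + (-5 + p)*(1 + p) = 4 + (1 + p)*(-5 + p))
-3*(-14) + F(-1) = -3*(-14) + (-1 + (-1)² - 4*(-1)) = 42 + (-1 + 1 + 4) = 42 + 4 = 46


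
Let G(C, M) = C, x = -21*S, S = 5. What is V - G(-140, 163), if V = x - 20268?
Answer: -20233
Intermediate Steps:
x = -105 (x = -21*5 = -105)
V = -20373 (V = -105 - 20268 = -20373)
V - G(-140, 163) = -20373 - 1*(-140) = -20373 + 140 = -20233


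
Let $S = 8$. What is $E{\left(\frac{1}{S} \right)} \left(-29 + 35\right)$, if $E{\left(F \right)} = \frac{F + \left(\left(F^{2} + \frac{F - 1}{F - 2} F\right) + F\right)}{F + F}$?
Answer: $\frac{311}{40} \approx 7.775$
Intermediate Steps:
$E{\left(F \right)} = \frac{F^{2} + 2 F + \frac{F \left(-1 + F\right)}{-2 + F}}{2 F}$ ($E{\left(F \right)} = \frac{F + \left(\left(F^{2} + \frac{-1 + F}{-2 + F} F\right) + F\right)}{2 F} = \left(F + \left(\left(F^{2} + \frac{-1 + F}{-2 + F} F\right) + F\right)\right) \frac{1}{2 F} = \left(F + \left(\left(F^{2} + \frac{F \left(-1 + F\right)}{-2 + F}\right) + F\right)\right) \frac{1}{2 F} = \left(F + \left(F + F^{2} + \frac{F \left(-1 + F\right)}{-2 + F}\right)\right) \frac{1}{2 F} = \left(F^{2} + 2 F + \frac{F \left(-1 + F\right)}{-2 + F}\right) \frac{1}{2 F} = \frac{F^{2} + 2 F + \frac{F \left(-1 + F\right)}{-2 + F}}{2 F}$)
$E{\left(\frac{1}{S} \right)} \left(-29 + 35\right) = \frac{-5 + \frac{1}{8} + \left(\frac{1}{8}\right)^{2}}{2 \left(-2 + \frac{1}{8}\right)} \left(-29 + 35\right) = \frac{-5 + \frac{1}{8} + \left(\frac{1}{8}\right)^{2}}{2 \left(-2 + \frac{1}{8}\right)} 6 = \frac{-5 + \frac{1}{8} + \frac{1}{64}}{2 \left(- \frac{15}{8}\right)} 6 = \frac{1}{2} \left(- \frac{8}{15}\right) \left(- \frac{311}{64}\right) 6 = \frac{311}{240} \cdot 6 = \frac{311}{40}$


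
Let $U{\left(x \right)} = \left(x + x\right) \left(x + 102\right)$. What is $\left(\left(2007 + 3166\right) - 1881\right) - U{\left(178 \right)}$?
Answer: $-96388$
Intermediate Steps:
$U{\left(x \right)} = 2 x \left(102 + x\right)$
$\left(\left(2007 + 3166\right) - 1881\right) - U{\left(178 \right)} = \left(\left(2007 + 3166\right) - 1881\right) - 2 \cdot 178 \left(102 + 178\right) = \left(5173 - 1881\right) - 2 \cdot 178 \cdot 280 = 3292 - 99680 = -96388$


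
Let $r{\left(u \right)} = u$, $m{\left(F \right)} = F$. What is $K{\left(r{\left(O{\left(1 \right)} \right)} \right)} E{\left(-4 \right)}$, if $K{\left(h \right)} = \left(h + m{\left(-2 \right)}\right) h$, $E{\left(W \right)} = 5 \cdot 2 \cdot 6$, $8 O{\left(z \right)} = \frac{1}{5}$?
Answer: $- \frac{237}{80} \approx -2.9625$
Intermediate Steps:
$O{\left(z \right)} = \frac{1}{40}$ ($O{\left(z \right)} = \frac{1}{8 \cdot 5} = \frac{1}{8} \cdot \frac{1}{5} = \frac{1}{40}$)
$E{\left(W \right)} = 60$ ($E{\left(W \right)} = 10 \cdot 6 = 60$)
$K{\left(h \right)} = h \left(-2 + h\right)$ ($K{\left(h \right)} = \left(h - 2\right) h = \left(-2 + h\right) h = h \left(-2 + h\right)$)
$K{\left(r{\left(O{\left(1 \right)} \right)} \right)} E{\left(-4 \right)} = \frac{-2 + \frac{1}{40}}{40} \cdot 60 = \frac{1}{40} \left(- \frac{79}{40}\right) 60 = \left(- \frac{79}{1600}\right) 60 = - \frac{237}{80}$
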